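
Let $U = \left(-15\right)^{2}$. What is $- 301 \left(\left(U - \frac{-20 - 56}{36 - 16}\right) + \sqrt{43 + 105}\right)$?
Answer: $- \frac{344344}{5} - 602 \sqrt{37} \approx -72531.0$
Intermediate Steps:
$U = 225$
$- 301 \left(\left(U - \frac{-20 - 56}{36 - 16}\right) + \sqrt{43 + 105}\right) = - 301 \left(\left(225 - \frac{-20 - 56}{36 - 16}\right) + \sqrt{43 + 105}\right) = - 301 \left(\left(225 - - \frac{76}{20}\right) + \sqrt{148}\right) = - 301 \left(\left(225 - \left(-76\right) \frac{1}{20}\right) + 2 \sqrt{37}\right) = - 301 \left(\left(225 - - \frac{19}{5}\right) + 2 \sqrt{37}\right) = - 301 \left(\left(225 + \frac{19}{5}\right) + 2 \sqrt{37}\right) = - 301 \left(\frac{1144}{5} + 2 \sqrt{37}\right) = - \frac{344344}{5} - 602 \sqrt{37}$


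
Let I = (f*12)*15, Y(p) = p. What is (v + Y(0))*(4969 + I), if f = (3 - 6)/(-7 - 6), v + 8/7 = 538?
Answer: 244784846/91 ≈ 2.6899e+6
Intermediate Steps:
v = 3758/7 (v = -8/7 + 538 = 3758/7 ≈ 536.86)
f = 3/13 (f = -3/(-13) = -3*(-1/13) = 3/13 ≈ 0.23077)
I = 540/13 (I = ((3/13)*12)*15 = (36/13)*15 = 540/13 ≈ 41.538)
(v + Y(0))*(4969 + I) = (3758/7 + 0)*(4969 + 540/13) = (3758/7)*(65137/13) = 244784846/91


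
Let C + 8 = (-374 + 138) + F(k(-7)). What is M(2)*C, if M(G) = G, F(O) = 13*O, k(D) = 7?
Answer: -306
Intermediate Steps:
C = -153 (C = -8 + ((-374 + 138) + 13*7) = -8 + (-236 + 91) = -8 - 145 = -153)
M(2)*C = 2*(-153) = -306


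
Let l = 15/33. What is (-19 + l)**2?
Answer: 41616/121 ≈ 343.93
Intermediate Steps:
l = 5/11 (l = 15*(1/33) = 5/11 ≈ 0.45455)
(-19 + l)**2 = (-19 + 5/11)**2 = (-204/11)**2 = 41616/121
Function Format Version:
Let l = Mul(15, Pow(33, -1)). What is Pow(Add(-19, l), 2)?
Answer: Rational(41616, 121) ≈ 343.93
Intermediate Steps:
l = Rational(5, 11) (l = Mul(15, Rational(1, 33)) = Rational(5, 11) ≈ 0.45455)
Pow(Add(-19, l), 2) = Pow(Add(-19, Rational(5, 11)), 2) = Pow(Rational(-204, 11), 2) = Rational(41616, 121)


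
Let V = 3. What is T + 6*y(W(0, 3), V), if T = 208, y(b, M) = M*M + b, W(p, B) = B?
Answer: 280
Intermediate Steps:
y(b, M) = b + M**2 (y(b, M) = M**2 + b = b + M**2)
T + 6*y(W(0, 3), V) = 208 + 6*(3 + 3**2) = 208 + 6*(3 + 9) = 208 + 6*12 = 208 + 72 = 280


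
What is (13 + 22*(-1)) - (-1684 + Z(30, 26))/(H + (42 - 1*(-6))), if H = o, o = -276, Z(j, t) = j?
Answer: -1853/114 ≈ -16.254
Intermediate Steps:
H = -276
(13 + 22*(-1)) - (-1684 + Z(30, 26))/(H + (42 - 1*(-6))) = (13 + 22*(-1)) - (-1684 + 30)/(-276 + (42 - 1*(-6))) = (13 - 22) - (-1654)/(-276 + (42 + 6)) = -9 - (-1654)/(-276 + 48) = -9 - (-1654)/(-228) = -9 - (-1654)*(-1)/228 = -9 - 1*827/114 = -9 - 827/114 = -1853/114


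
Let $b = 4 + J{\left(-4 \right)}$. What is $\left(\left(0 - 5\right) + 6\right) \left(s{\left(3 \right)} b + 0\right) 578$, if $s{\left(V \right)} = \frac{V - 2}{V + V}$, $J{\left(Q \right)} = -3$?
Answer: $\frac{289}{3} \approx 96.333$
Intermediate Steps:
$s{\left(V \right)} = \frac{-2 + V}{2 V}$
$b = 1$ ($b = 4 - 3 = 1$)
$\left(\left(0 - 5\right) + 6\right) \left(s{\left(3 \right)} b + 0\right) 578 = \left(\left(0 - 5\right) + 6\right) \left(\frac{-2 + 3}{2 \cdot 3} \cdot 1 + 0\right) 578 = \left(-5 + 6\right) \left(\frac{1}{2} \cdot \frac{1}{3} \cdot 1 \cdot 1 + 0\right) 578 = 1 \left(\frac{1}{6} \cdot 1 + 0\right) 578 = 1 \left(\frac{1}{6} + 0\right) 578 = 1 \cdot \frac{1}{6} \cdot 578 = \frac{1}{6} \cdot 578 = \frac{289}{3}$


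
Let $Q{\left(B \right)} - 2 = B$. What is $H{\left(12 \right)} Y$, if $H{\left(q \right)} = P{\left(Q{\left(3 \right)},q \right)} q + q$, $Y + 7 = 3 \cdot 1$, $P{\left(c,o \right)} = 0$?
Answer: $-48$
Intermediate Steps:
$Q{\left(B \right)} = 2 + B$
$Y = -4$ ($Y = -7 + 3 \cdot 1 = -7 + 3 = -4$)
$H{\left(q \right)} = q$ ($H{\left(q \right)} = 0 q + q = 0 + q = q$)
$H{\left(12 \right)} Y = 12 \left(-4\right) = -48$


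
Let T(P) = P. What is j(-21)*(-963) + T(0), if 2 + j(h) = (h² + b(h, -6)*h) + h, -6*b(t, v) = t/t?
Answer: -811809/2 ≈ -4.0590e+5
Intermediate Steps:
b(t, v) = -⅙ (b(t, v) = -t/(6*t) = -⅙*1 = -⅙)
j(h) = -2 + h² + 5*h/6 (j(h) = -2 + ((h² - h/6) + h) = -2 + (h² + 5*h/6) = -2 + h² + 5*h/6)
j(-21)*(-963) + T(0) = (-2 + (-21)² + (⅚)*(-21))*(-963) + 0 = (-2 + 441 - 35/2)*(-963) + 0 = (843/2)*(-963) + 0 = -811809/2 + 0 = -811809/2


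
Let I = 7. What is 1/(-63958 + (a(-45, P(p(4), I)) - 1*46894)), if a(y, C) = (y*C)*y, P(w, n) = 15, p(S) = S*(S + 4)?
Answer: -1/80477 ≈ -1.2426e-5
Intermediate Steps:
p(S) = S*(4 + S)
a(y, C) = C*y**2 (a(y, C) = (C*y)*y = C*y**2)
1/(-63958 + (a(-45, P(p(4), I)) - 1*46894)) = 1/(-63958 + (15*(-45)**2 - 1*46894)) = 1/(-63958 + (15*2025 - 46894)) = 1/(-63958 + (30375 - 46894)) = 1/(-63958 - 16519) = 1/(-80477) = -1/80477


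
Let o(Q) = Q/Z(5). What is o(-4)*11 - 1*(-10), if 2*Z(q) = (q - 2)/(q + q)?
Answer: -850/3 ≈ -283.33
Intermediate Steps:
Z(q) = (-2 + q)/(4*q) (Z(q) = ((q - 2)/(q + q))/2 = ((-2 + q)/((2*q)))/2 = ((-2 + q)*(1/(2*q)))/2 = ((-2 + q)/(2*q))/2 = (-2 + q)/(4*q))
o(Q) = 20*Q/3 (o(Q) = Q/(((¼)*(-2 + 5)/5)) = Q/(((¼)*(⅕)*3)) = Q/(3/20) = Q*(20/3) = 20*Q/3)
o(-4)*11 - 1*(-10) = ((20/3)*(-4))*11 - 1*(-10) = -80/3*11 + 10 = -880/3 + 10 = -850/3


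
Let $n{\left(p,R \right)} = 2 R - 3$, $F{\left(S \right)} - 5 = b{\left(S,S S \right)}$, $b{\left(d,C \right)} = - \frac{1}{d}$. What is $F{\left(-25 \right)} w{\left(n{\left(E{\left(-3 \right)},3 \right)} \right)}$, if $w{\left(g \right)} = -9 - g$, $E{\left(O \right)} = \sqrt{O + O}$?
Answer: $- \frac{1512}{25} \approx -60.48$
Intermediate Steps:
$F{\left(S \right)} = 5 - \frac{1}{S}$
$E{\left(O \right)} = \sqrt{2} \sqrt{O}$ ($E{\left(O \right)} = \sqrt{2 O} = \sqrt{2} \sqrt{O}$)
$n{\left(p,R \right)} = -3 + 2 R$
$F{\left(-25 \right)} w{\left(n{\left(E{\left(-3 \right)},3 \right)} \right)} = \left(5 - \frac{1}{-25}\right) \left(-9 - \left(-3 + 2 \cdot 3\right)\right) = \left(5 - - \frac{1}{25}\right) \left(-9 - \left(-3 + 6\right)\right) = \left(5 + \frac{1}{25}\right) \left(-9 - 3\right) = \frac{126 \left(-9 - 3\right)}{25} = \frac{126}{25} \left(-12\right) = - \frac{1512}{25}$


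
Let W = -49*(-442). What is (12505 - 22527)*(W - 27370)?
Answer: 57245664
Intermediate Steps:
W = 21658
(12505 - 22527)*(W - 27370) = (12505 - 22527)*(21658 - 27370) = -10022*(-5712) = 57245664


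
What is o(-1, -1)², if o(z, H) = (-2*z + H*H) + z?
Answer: 4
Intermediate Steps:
o(z, H) = H² - z (o(z, H) = (-2*z + H²) + z = (H² - 2*z) + z = H² - z)
o(-1, -1)² = ((-1)² - 1*(-1))² = (1 + 1)² = 2² = 4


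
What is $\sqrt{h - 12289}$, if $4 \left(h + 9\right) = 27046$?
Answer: $\frac{i \sqrt{22146}}{2} \approx 74.408 i$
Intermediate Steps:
$h = \frac{13505}{2}$ ($h = -9 + \frac{1}{4} \cdot 27046 = -9 + \frac{13523}{2} = \frac{13505}{2} \approx 6752.5$)
$\sqrt{h - 12289} = \sqrt{\frac{13505}{2} - 12289} = \sqrt{- \frac{11073}{2}} = \frac{i \sqrt{22146}}{2}$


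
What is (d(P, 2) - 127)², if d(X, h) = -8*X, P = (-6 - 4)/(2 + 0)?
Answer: 7569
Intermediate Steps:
P = -5 (P = -10/2 = -10*½ = -5)
(d(P, 2) - 127)² = (-8*(-5) - 127)² = (40 - 127)² = (-87)² = 7569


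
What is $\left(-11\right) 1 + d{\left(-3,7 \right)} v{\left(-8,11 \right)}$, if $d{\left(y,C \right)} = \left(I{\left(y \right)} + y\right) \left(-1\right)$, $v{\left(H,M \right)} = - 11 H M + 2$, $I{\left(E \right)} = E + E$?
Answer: $8719$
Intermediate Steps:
$I{\left(E \right)} = 2 E$
$v{\left(H,M \right)} = 2 - 11 H M$ ($v{\left(H,M \right)} = - 11 H M + 2 = 2 - 11 H M$)
$d{\left(y,C \right)} = - 3 y$ ($d{\left(y,C \right)} = \left(2 y + y\right) \left(-1\right) = 3 y \left(-1\right) = - 3 y$)
$\left(-11\right) 1 + d{\left(-3,7 \right)} v{\left(-8,11 \right)} = \left(-11\right) 1 + \left(-3\right) \left(-3\right) \left(2 - \left(-88\right) 11\right) = -11 + 9 \left(2 + 968\right) = -11 + 9 \cdot 970 = -11 + 8730 = 8719$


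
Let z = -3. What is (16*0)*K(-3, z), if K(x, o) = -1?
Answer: 0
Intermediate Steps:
(16*0)*K(-3, z) = (16*0)*(-1) = 0*(-1) = 0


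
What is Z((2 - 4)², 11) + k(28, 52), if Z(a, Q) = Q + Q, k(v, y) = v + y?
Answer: 102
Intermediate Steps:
Z(a, Q) = 2*Q
Z((2 - 4)², 11) + k(28, 52) = 2*11 + (28 + 52) = 22 + 80 = 102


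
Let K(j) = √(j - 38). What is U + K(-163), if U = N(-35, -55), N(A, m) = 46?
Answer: 46 + I*√201 ≈ 46.0 + 14.177*I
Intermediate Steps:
U = 46
K(j) = √(-38 + j)
U + K(-163) = 46 + √(-38 - 163) = 46 + √(-201) = 46 + I*√201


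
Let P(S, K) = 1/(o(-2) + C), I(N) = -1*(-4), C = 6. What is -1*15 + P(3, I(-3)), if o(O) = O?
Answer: -59/4 ≈ -14.750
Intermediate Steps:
I(N) = 4
P(S, K) = ¼ (P(S, K) = 1/(-2 + 6) = 1/4 = ¼)
-1*15 + P(3, I(-3)) = -1*15 + ¼ = -15 + ¼ = -59/4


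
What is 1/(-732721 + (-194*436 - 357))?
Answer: -1/817662 ≈ -1.2230e-6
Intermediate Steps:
1/(-732721 + (-194*436 - 357)) = 1/(-732721 + (-84584 - 357)) = 1/(-732721 - 84941) = 1/(-817662) = -1/817662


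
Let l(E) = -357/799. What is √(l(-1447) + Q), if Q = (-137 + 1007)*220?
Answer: 9*√5219773/47 ≈ 437.49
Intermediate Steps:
Q = 191400 (Q = 870*220 = 191400)
l(E) = -21/47 (l(E) = -357*1/799 = -21/47)
√(l(-1447) + Q) = √(-21/47 + 191400) = √(8995779/47) = 9*√5219773/47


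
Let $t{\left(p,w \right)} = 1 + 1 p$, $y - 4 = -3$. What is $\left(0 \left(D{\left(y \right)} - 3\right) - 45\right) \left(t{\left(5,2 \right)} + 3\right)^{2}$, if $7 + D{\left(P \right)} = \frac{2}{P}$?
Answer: $-3645$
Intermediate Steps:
$y = 1$ ($y = 4 - 3 = 1$)
$t{\left(p,w \right)} = 1 + p$
$D{\left(P \right)} = -7 + \frac{2}{P}$
$\left(0 \left(D{\left(y \right)} - 3\right) - 45\right) \left(t{\left(5,2 \right)} + 3\right)^{2} = \left(0 \left(\left(-7 + \frac{2}{1}\right) - 3\right) - 45\right) \left(\left(1 + 5\right) + 3\right)^{2} = \left(0 \left(\left(-7 + 2 \cdot 1\right) - 3\right) - 45\right) \left(6 + 3\right)^{2} = \left(0 \left(\left(-7 + 2\right) - 3\right) - 45\right) 9^{2} = \left(0 \left(-5 - 3\right) - 45\right) 81 = \left(0 \left(-8\right) - 45\right) 81 = \left(0 - 45\right) 81 = \left(-45\right) 81 = -3645$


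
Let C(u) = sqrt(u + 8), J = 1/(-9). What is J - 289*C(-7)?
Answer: -2602/9 ≈ -289.11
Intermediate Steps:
J = -1/9 ≈ -0.11111
C(u) = sqrt(8 + u)
J - 289*C(-7) = -1/9 - 289*sqrt(8 - 7) = -1/9 - 289*sqrt(1) = -1/9 - 289*1 = -1/9 - 289 = -2602/9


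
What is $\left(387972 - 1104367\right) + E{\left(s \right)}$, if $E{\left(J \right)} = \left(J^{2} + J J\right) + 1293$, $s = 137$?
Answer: $-677564$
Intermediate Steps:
$E{\left(J \right)} = 1293 + 2 J^{2}$ ($E{\left(J \right)} = \left(J^{2} + J^{2}\right) + 1293 = 2 J^{2} + 1293 = 1293 + 2 J^{2}$)
$\left(387972 - 1104367\right) + E{\left(s \right)} = \left(387972 - 1104367\right) + \left(1293 + 2 \cdot 137^{2}\right) = -716395 + \left(1293 + 2 \cdot 18769\right) = -716395 + \left(1293 + 37538\right) = -716395 + 38831 = -677564$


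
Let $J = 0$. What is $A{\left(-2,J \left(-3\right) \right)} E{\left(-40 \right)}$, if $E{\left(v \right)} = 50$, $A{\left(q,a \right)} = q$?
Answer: $-100$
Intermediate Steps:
$A{\left(-2,J \left(-3\right) \right)} E{\left(-40 \right)} = \left(-2\right) 50 = -100$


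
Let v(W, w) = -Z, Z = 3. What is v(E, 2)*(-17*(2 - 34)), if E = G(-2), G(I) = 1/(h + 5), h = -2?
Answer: -1632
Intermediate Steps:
G(I) = ⅓ (G(I) = 1/(-2 + 5) = 1/3 = ⅓)
E = ⅓ ≈ 0.33333
v(W, w) = -3 (v(W, w) = -1*3 = -3)
v(E, 2)*(-17*(2 - 34)) = -(-51)*(2 - 34) = -(-51)*(-32) = -3*544 = -1632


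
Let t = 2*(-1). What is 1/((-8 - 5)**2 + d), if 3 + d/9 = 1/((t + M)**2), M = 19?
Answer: 289/41047 ≈ 0.0070407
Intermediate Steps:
t = -2
d = -7794/289 (d = -27 + 9/((-2 + 19)**2) = -27 + 9/(17**2) = -27 + 9/289 = -7794/289 ≈ -26.969)
1/((-8 - 5)**2 + d) = 1/((-8 - 5)**2 - 7794/289) = 1/((-13)**2 - 7794/289) = 1/(169 - 7794/289) = 1/(41047/289) = 289/41047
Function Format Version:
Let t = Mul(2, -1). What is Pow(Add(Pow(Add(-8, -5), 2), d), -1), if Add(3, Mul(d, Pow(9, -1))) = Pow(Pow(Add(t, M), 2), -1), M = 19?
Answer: Rational(289, 41047) ≈ 0.0070407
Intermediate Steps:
t = -2
d = Rational(-7794, 289) (d = Add(-27, Mul(9, Pow(Pow(Add(-2, 19), 2), -1))) = Add(-27, Mul(9, Pow(Pow(17, 2), -1))) = Add(-27, Mul(9, Pow(289, -1))) = Add(-27, Mul(9, Rational(1, 289))) = Add(-27, Rational(9, 289)) = Rational(-7794, 289) ≈ -26.969)
Pow(Add(Pow(Add(-8, -5), 2), d), -1) = Pow(Add(Pow(Add(-8, -5), 2), Rational(-7794, 289)), -1) = Pow(Add(Pow(-13, 2), Rational(-7794, 289)), -1) = Pow(Add(169, Rational(-7794, 289)), -1) = Pow(Rational(41047, 289), -1) = Rational(289, 41047)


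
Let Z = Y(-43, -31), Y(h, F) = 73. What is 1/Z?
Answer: 1/73 ≈ 0.013699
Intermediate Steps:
Z = 73
1/Z = 1/73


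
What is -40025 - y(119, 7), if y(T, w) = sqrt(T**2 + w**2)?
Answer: -40025 - 7*sqrt(290) ≈ -40144.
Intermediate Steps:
-40025 - y(119, 7) = -40025 - sqrt(119**2 + 7**2) = -40025 - sqrt(14161 + 49) = -40025 - sqrt(14210) = -40025 - 7*sqrt(290)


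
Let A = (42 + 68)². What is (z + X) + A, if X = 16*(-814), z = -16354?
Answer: -17278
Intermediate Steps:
X = -13024
A = 12100 (A = 110² = 12100)
(z + X) + A = (-16354 - 13024) + 12100 = -29378 + 12100 = -17278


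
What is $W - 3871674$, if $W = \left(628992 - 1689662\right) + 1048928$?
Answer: $-3883416$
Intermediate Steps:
$W = -11742$ ($W = -1060670 + 1048928 = -11742$)
$W - 3871674 = -11742 - 3871674 = -3883416$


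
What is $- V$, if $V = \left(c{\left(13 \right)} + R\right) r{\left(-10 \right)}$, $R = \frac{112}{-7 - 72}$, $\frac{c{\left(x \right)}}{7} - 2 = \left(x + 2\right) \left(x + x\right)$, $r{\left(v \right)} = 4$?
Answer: $- \frac{866656}{79} \approx -10970.0$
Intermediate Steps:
$c{\left(x \right)} = 14 + 14 x \left(2 + x\right)$ ($c{\left(x \right)} = 14 + 7 \left(x + 2\right) \left(x + x\right) = 14 + 7 \left(2 + x\right) 2 x = 14 + 7 \cdot 2 x \left(2 + x\right) = 14 + 14 x \left(2 + x\right)$)
$R = - \frac{112}{79}$ ($R = \frac{112}{-79} = 112 \left(- \frac{1}{79}\right) = - \frac{112}{79} \approx -1.4177$)
$V = \frac{866656}{79}$ ($V = \left(\left(14 + 14 \cdot 13^{2} + 28 \cdot 13\right) - \frac{112}{79}\right) 4 = \left(\left(14 + 14 \cdot 169 + 364\right) - \frac{112}{79}\right) 4 = \left(\left(14 + 2366 + 364\right) - \frac{112}{79}\right) 4 = \left(2744 - \frac{112}{79}\right) 4 = \frac{216664}{79} \cdot 4 = \frac{866656}{79} \approx 10970.0$)
$- V = \left(-1\right) \frac{866656}{79} = - \frac{866656}{79}$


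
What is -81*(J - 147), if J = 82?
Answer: 5265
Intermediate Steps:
-81*(J - 147) = -81*(82 - 147) = -81*(-65) = 5265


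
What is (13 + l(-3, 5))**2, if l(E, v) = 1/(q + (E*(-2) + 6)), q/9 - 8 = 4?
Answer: 2436721/14400 ≈ 169.22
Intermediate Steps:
q = 108 (q = 72 + 9*4 = 72 + 36 = 108)
l(E, v) = 1/(114 - 2*E) (l(E, v) = 1/(108 + (E*(-2) + 6)) = 1/(108 + (-2*E + 6)) = 1/(108 + (6 - 2*E)) = 1/(114 - 2*E))
(13 + l(-3, 5))**2 = (13 + 1/(2*(57 - 1*(-3))))**2 = (13 + 1/(2*(57 + 3)))**2 = (13 + (1/2)/60)**2 = (13 + (1/2)*(1/60))**2 = (13 + 1/120)**2 = (1561/120)**2 = 2436721/14400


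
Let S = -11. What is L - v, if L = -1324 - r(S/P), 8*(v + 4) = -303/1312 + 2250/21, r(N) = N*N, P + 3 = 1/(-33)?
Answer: -61833157623/45920000 ≈ -1346.5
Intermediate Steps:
P = -100/33 (P = -3 + 1/(-33) = -3 - 1/33 = -100/33 ≈ -3.0303)
r(N) = N²
v = 687991/73472 (v = -4 + (-303/1312 + 2250/21)/8 = -4 + (-303*1/1312 + 2250*(1/21))/8 = -4 + (-303/1312 + 750/7)/8 = -4 + (⅛)*(981879/9184) = -4 + 981879/73472 = 687991/73472 ≈ 9.3640)
L = -13371769/10000 (L = -1324 - (-11/(-100/33))² = -1324 - (-11*(-33/100))² = -1324 - (363/100)² = -1324 - 1*131769/10000 = -1324 - 131769/10000 = -13371769/10000 ≈ -1337.2)
L - v = -13371769/10000 - 1*687991/73472 = -13371769/10000 - 687991/73472 = -61833157623/45920000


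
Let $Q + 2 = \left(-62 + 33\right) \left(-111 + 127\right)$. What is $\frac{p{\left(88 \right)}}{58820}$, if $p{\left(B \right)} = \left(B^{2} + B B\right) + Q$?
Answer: $\frac{7511}{29410} \approx 0.25539$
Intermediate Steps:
$Q = -466$ ($Q = -2 + \left(-62 + 33\right) \left(-111 + 127\right) = -2 - 464 = -466$)
$p{\left(B \right)} = -466 + 2 B^{2}$ ($p{\left(B \right)} = \left(B^{2} + B B\right) - 466 = \left(B^{2} + B^{2}\right) - 466 = 2 B^{2} - 466 = -466 + 2 B^{2}$)
$\frac{p{\left(88 \right)}}{58820} = \frac{-466 + 2 \cdot 88^{2}}{58820} = \left(-466 + 2 \cdot 7744\right) \frac{1}{58820} = \left(-466 + 15488\right) \frac{1}{58820} = 15022 \cdot \frac{1}{58820} = \frac{7511}{29410}$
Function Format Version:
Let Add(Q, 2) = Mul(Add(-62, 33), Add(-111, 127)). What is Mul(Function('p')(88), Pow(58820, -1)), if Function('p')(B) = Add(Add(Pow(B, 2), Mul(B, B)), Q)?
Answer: Rational(7511, 29410) ≈ 0.25539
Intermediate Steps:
Q = -466 (Q = Add(-2, Mul(Add(-62, 33), Add(-111, 127))) = Add(-2, Mul(-29, 16)) = Add(-2, -464) = -466)
Function('p')(B) = Add(-466, Mul(2, Pow(B, 2))) (Function('p')(B) = Add(Add(Pow(B, 2), Mul(B, B)), -466) = Add(Add(Pow(B, 2), Pow(B, 2)), -466) = Add(Mul(2, Pow(B, 2)), -466) = Add(-466, Mul(2, Pow(B, 2))))
Mul(Function('p')(88), Pow(58820, -1)) = Mul(Add(-466, Mul(2, Pow(88, 2))), Pow(58820, -1)) = Mul(Add(-466, Mul(2, 7744)), Rational(1, 58820)) = Mul(Add(-466, 15488), Rational(1, 58820)) = Mul(15022, Rational(1, 58820)) = Rational(7511, 29410)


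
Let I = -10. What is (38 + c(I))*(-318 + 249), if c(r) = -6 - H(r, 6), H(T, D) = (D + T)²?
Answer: -1104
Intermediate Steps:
c(r) = -6 - (6 + r)²
(38 + c(I))*(-318 + 249) = (38 + (-6 - (6 - 10)²))*(-318 + 249) = (38 + (-6 - 1*(-4)²))*(-69) = (38 + (-6 - 1*16))*(-69) = (38 + (-6 - 16))*(-69) = (38 - 22)*(-69) = 16*(-69) = -1104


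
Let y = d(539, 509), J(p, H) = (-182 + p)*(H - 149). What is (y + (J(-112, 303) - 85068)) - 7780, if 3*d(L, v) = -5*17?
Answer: -414457/3 ≈ -1.3815e+5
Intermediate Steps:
J(p, H) = (-182 + p)*(-149 + H)
d(L, v) = -85/3 (d(L, v) = (-5*17)/3 = (⅓)*(-85) = -85/3)
y = -85/3 ≈ -28.333
(y + (J(-112, 303) - 85068)) - 7780 = (-85/3 + ((27118 - 182*303 - 149*(-112) + 303*(-112)) - 85068)) - 7780 = (-85/3 + ((27118 - 55146 + 16688 - 33936) - 85068)) - 7780 = (-85/3 + (-45276 - 85068)) - 7780 = (-85/3 - 130344) - 7780 = -391117/3 - 7780 = -414457/3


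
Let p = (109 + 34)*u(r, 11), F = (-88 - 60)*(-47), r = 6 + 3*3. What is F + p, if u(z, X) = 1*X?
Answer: 8529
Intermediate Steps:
r = 15 (r = 6 + 9 = 15)
u(z, X) = X
F = 6956 (F = -148*(-47) = 6956)
p = 1573 (p = (109 + 34)*11 = 143*11 = 1573)
F + p = 6956 + 1573 = 8529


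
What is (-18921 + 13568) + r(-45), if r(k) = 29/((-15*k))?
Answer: -3613246/675 ≈ -5353.0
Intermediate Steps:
r(k) = -29/(15*k) (r(k) = 29*(-1/(15*k)) = -29/(15*k))
(-18921 + 13568) + r(-45) = (-18921 + 13568) - 29/15/(-45) = -5353 - 29/15*(-1/45) = -5353 + 29/675 = -3613246/675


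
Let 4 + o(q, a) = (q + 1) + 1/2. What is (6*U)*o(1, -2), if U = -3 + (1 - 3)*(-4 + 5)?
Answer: 45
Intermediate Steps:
o(q, a) = -5/2 + q (o(q, a) = -4 + ((q + 1) + 1/2) = -4 + ((1 + q) + ½) = -4 + (3/2 + q) = -5/2 + q)
U = -5 (U = -3 - 2*1 = -3 - 2 = -5)
(6*U)*o(1, -2) = (6*(-5))*(-5/2 + 1) = -30*(-3/2) = 45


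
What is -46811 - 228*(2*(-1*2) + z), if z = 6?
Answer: -47267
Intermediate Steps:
-46811 - 228*(2*(-1*2) + z) = -46811 - 228*(2*(-1*2) + 6) = -46811 - 228*(2*(-2) + 6) = -46811 - 228*(-4 + 6) = -46811 - 228*2 = -46811 - 1*456 = -46811 - 456 = -47267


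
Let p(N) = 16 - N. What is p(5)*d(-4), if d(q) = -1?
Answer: -11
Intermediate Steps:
p(5)*d(-4) = (16 - 1*5)*(-1) = (16 - 5)*(-1) = 11*(-1) = -11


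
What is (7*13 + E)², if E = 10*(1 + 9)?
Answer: 36481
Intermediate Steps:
E = 100 (E = 10*10 = 100)
(7*13 + E)² = (7*13 + 100)² = (91 + 100)² = 191² = 36481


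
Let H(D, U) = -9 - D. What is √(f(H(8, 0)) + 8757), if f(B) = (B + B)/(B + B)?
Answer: √8758 ≈ 93.584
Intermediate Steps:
f(B) = 1 (f(B) = (2*B)/((2*B)) = (2*B)*(1/(2*B)) = 1)
√(f(H(8, 0)) + 8757) = √(1 + 8757) = √8758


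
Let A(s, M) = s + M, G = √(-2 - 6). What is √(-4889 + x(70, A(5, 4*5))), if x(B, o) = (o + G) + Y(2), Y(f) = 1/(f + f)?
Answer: √(-19455 + 8*I*√2)/2 ≈ 0.020278 + 69.741*I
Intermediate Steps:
G = 2*I*√2 (G = √(-8) = 2*I*√2 ≈ 2.8284*I)
Y(f) = 1/(2*f)
A(s, M) = M + s
x(B, o) = ¼ + o + 2*I*√2 (x(B, o) = (o + 2*I*√2) + (½)/2 = (o + 2*I*√2) + (½)*(½) = (o + 2*I*√2) + ¼ = ¼ + o + 2*I*√2)
√(-4889 + x(70, A(5, 4*5))) = √(-4889 + (¼ + (4*5 + 5) + 2*I*√2)) = √(-4889 + (¼ + (20 + 5) + 2*I*√2)) = √(-4889 + (¼ + 25 + 2*I*√2)) = √(-4889 + (101/4 + 2*I*√2)) = √(-19455/4 + 2*I*√2)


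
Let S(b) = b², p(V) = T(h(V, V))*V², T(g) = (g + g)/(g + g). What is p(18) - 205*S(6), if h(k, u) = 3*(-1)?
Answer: -7056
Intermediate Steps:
h(k, u) = -3
T(g) = 1 (T(g) = (2*g)/((2*g)) = (2*g)*(1/(2*g)) = 1)
p(V) = V² (p(V) = 1*V² = V²)
p(18) - 205*S(6) = 18² - 205*6² = 324 - 205*36 = 324 - 7380 = -7056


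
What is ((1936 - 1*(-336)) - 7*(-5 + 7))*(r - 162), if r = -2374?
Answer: -5726288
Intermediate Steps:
((1936 - 1*(-336)) - 7*(-5 + 7))*(r - 162) = ((1936 - 1*(-336)) - 7*(-5 + 7))*(-2374 - 162) = ((1936 + 336) - 7*2)*(-2536) = (2272 - 14)*(-2536) = 2258*(-2536) = -5726288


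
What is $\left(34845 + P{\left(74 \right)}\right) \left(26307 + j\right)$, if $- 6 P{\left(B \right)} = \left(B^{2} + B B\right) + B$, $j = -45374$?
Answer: $- \frac{1888052474}{3} \approx -6.2935 \cdot 10^{8}$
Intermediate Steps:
$P{\left(B \right)} = - \frac{B^{2}}{3} - \frac{B}{6}$ ($P{\left(B \right)} = - \frac{\left(B^{2} + B B\right) + B}{6} = - \frac{\left(B^{2} + B^{2}\right) + B}{6} = - \frac{2 B^{2} + B}{6} = - \frac{B + 2 B^{2}}{6} = - \frac{B^{2}}{3} - \frac{B}{6}$)
$\left(34845 + P{\left(74 \right)}\right) \left(26307 + j\right) = \left(34845 - \frac{37 \left(1 + 2 \cdot 74\right)}{3}\right) \left(26307 - 45374\right) = \left(34845 - \frac{37 \left(1 + 148\right)}{3}\right) \left(-19067\right) = \left(34845 - \frac{37}{3} \cdot 149\right) \left(-19067\right) = \left(34845 - \frac{5513}{3}\right) \left(-19067\right) = \frac{99022}{3} \left(-19067\right) = - \frac{1888052474}{3}$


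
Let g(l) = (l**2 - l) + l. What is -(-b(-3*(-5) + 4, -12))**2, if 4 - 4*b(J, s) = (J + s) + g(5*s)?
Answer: -12981609/16 ≈ -8.1135e+5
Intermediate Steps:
g(l) = l**2
b(J, s) = 1 - 25*s**2/4 - J/4 - s/4 (b(J, s) = 1 - ((J + s) + (5*s)**2)/4 = 1 - ((J + s) + 25*s**2)/4 = 1 - (J + s + 25*s**2)/4 = 1 + (-25*s**2/4 - J/4 - s/4) = 1 - 25*s**2/4 - J/4 - s/4)
-(-b(-3*(-5) + 4, -12))**2 = -(-(1 - 25/4*(-12)**2 - (-3*(-5) + 4)/4 - 1/4*(-12)))**2 = -(-(1 - 25/4*144 - (15 + 4)/4 + 3))**2 = -(-(1 - 900 - 1/4*19 + 3))**2 = -(-(1 - 900 - 19/4 + 3))**2 = -(-1*(-3603/4))**2 = -(3603/4)**2 = -1*12981609/16 = -12981609/16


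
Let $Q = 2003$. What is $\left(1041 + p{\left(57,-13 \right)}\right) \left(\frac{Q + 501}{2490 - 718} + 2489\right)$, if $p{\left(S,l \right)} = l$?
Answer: $\frac{1134144084}{443} \approx 2.5601 \cdot 10^{6}$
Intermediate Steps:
$\left(1041 + p{\left(57,-13 \right)}\right) \left(\frac{Q + 501}{2490 - 718} + 2489\right) = \left(1041 - 13\right) \left(\frac{2003 + 501}{2490 - 718} + 2489\right) = 1028 \left(\frac{2504}{1772} + 2489\right) = 1028 \left(2504 \cdot \frac{1}{1772} + 2489\right) = 1028 \left(\frac{626}{443} + 2489\right) = 1028 \cdot \frac{1103253}{443} = \frac{1134144084}{443}$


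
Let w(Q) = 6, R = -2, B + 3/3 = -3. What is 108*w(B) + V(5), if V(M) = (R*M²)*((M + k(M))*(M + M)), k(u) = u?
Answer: -4352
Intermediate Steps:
B = -4 (B = -1 - 3 = -4)
V(M) = -8*M⁴ (V(M) = (-2*M²)*((M + M)*(M + M)) = (-2*M²)*((2*M)*(2*M)) = (-2*M²)*(4*M²) = -8*M⁴)
108*w(B) + V(5) = 108*6 - 8*5⁴ = 648 - 8*625 = 648 - 5000 = -4352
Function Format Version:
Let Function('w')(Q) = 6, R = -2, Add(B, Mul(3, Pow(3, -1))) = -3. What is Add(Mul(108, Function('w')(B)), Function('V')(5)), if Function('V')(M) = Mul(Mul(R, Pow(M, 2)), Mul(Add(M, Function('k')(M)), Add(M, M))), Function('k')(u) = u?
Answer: -4352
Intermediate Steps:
B = -4 (B = Add(-1, -3) = -4)
Function('V')(M) = Mul(-8, Pow(M, 4)) (Function('V')(M) = Mul(Mul(-2, Pow(M, 2)), Mul(Add(M, M), Add(M, M))) = Mul(Mul(-2, Pow(M, 2)), Mul(Mul(2, M), Mul(2, M))) = Mul(Mul(-2, Pow(M, 2)), Mul(4, Pow(M, 2))) = Mul(-8, Pow(M, 4)))
Add(Mul(108, Function('w')(B)), Function('V')(5)) = Add(Mul(108, 6), Mul(-8, Pow(5, 4))) = Add(648, Mul(-8, 625)) = Add(648, -5000) = -4352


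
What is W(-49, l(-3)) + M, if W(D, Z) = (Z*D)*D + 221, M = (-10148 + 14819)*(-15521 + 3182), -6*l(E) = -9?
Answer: -115263293/2 ≈ -5.7632e+7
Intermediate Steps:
l(E) = 3/2 (l(E) = -⅙*(-9) = 3/2)
M = -57635469 (M = 4671*(-12339) = -57635469)
W(D, Z) = 221 + Z*D² (W(D, Z) = (D*Z)*D + 221 = Z*D² + 221 = 221 + Z*D²)
W(-49, l(-3)) + M = (221 + (3/2)*(-49)²) - 57635469 = (221 + (3/2)*2401) - 57635469 = (221 + 7203/2) - 57635469 = 7645/2 - 57635469 = -115263293/2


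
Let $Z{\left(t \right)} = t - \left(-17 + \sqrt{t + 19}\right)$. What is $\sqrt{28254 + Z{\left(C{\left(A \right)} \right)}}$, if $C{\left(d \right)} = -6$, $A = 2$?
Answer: $\sqrt{28265 - \sqrt{13}} \approx 168.11$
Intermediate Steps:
$Z{\left(t \right)} = 17 + t - \sqrt{19 + t}$ ($Z{\left(t \right)} = t - \left(-17 + \sqrt{19 + t}\right) = 17 + t - \sqrt{19 + t}$)
$\sqrt{28254 + Z{\left(C{\left(A \right)} \right)}} = \sqrt{28254 - \left(-11 + \sqrt{19 - 6}\right)} = \sqrt{28254 - \left(-11 + \sqrt{13}\right)} = \sqrt{28254 + \left(11 - \sqrt{13}\right)} = \sqrt{28265 - \sqrt{13}}$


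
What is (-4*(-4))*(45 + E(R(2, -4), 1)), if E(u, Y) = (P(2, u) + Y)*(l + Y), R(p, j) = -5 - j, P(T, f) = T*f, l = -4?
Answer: 768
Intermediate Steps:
E(u, Y) = (-4 + Y)*(Y + 2*u) (E(u, Y) = (2*u + Y)*(-4 + Y) = (Y + 2*u)*(-4 + Y) = (-4 + Y)*(Y + 2*u))
(-4*(-4))*(45 + E(R(2, -4), 1)) = (-4*(-4))*(45 + (1**2 - 8*(-5 - 1*(-4)) - 4*1 + 2*1*(-5 - 1*(-4)))) = 16*(45 + (1 - 8*(-5 + 4) - 4 + 2*1*(-5 + 4))) = 16*(45 + (1 - 8*(-1) - 4 + 2*1*(-1))) = 16*(45 + (1 + 8 - 4 - 2)) = 16*(45 + 3) = 16*48 = 768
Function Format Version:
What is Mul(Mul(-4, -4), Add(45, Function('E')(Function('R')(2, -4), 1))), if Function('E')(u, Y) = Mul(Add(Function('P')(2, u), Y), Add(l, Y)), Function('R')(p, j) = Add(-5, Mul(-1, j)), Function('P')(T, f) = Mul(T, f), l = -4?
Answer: 768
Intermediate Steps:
Function('E')(u, Y) = Mul(Add(-4, Y), Add(Y, Mul(2, u))) (Function('E')(u, Y) = Mul(Add(Mul(2, u), Y), Add(-4, Y)) = Mul(Add(Y, Mul(2, u)), Add(-4, Y)) = Mul(Add(-4, Y), Add(Y, Mul(2, u))))
Mul(Mul(-4, -4), Add(45, Function('E')(Function('R')(2, -4), 1))) = Mul(Mul(-4, -4), Add(45, Add(Pow(1, 2), Mul(-8, Add(-5, Mul(-1, -4))), Mul(-4, 1), Mul(2, 1, Add(-5, Mul(-1, -4)))))) = Mul(16, Add(45, Add(1, Mul(-8, Add(-5, 4)), -4, Mul(2, 1, Add(-5, 4))))) = Mul(16, Add(45, Add(1, Mul(-8, -1), -4, Mul(2, 1, -1)))) = Mul(16, Add(45, Add(1, 8, -4, -2))) = Mul(16, Add(45, 3)) = Mul(16, 48) = 768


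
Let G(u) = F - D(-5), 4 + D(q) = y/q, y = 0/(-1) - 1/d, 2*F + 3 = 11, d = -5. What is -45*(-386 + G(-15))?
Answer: 85041/5 ≈ 17008.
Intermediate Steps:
F = 4 (F = -3/2 + (½)*11 = -3/2 + 11/2 = 4)
y = ⅕ (y = 0/(-1) - 1/(-5) = 0*(-1) - 1*(-⅕) = 0 + ⅕ = ⅕ ≈ 0.20000)
D(q) = -4 + 1/(5*q)
G(u) = 201/25 (G(u) = 4 - (-4 + (⅕)/(-5)) = 4 - (-4 + (⅕)*(-⅕)) = 4 - (-4 - 1/25) = 4 - 1*(-101/25) = 4 + 101/25 = 201/25)
-45*(-386 + G(-15)) = -45*(-386 + 201/25) = -45*(-9449/25) = 85041/5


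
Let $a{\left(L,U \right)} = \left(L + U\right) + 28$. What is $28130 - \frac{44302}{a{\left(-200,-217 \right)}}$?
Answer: $\frac{10986872}{389} \approx 28244.0$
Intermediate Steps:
$a{\left(L,U \right)} = 28 + L + U$
$28130 - \frac{44302}{a{\left(-200,-217 \right)}} = 28130 - \frac{44302}{28 - 200 - 217} = 28130 - \frac{44302}{-389} = 28130 - - \frac{44302}{389} = 28130 + \frac{44302}{389} = \frac{10986872}{389}$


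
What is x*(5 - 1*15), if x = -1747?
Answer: 17470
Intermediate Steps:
x*(5 - 1*15) = -1747*(5 - 1*15) = -1747*(5 - 15) = -1747*(-10) = 17470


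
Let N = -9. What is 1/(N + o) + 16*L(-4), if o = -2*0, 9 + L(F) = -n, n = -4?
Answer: -721/9 ≈ -80.111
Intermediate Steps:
L(F) = -5 (L(F) = -9 - 1*(-4) = -9 + 4 = -5)
o = 0
1/(N + o) + 16*L(-4) = 1/(-9 + 0) + 16*(-5) = 1/(-9) - 80 = -⅑ - 80 = -721/9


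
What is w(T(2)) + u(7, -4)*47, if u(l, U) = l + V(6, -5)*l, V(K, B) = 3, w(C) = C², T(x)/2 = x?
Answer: 1332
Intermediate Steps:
T(x) = 2*x
u(l, U) = 4*l (u(l, U) = l + 3*l = 4*l)
w(T(2)) + u(7, -4)*47 = (2*2)² + (4*7)*47 = 4² + 28*47 = 16 + 1316 = 1332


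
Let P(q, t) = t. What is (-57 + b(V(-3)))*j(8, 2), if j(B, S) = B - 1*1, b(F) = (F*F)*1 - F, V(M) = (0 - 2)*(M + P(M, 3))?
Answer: -399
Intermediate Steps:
V(M) = -6 - 2*M (V(M) = (0 - 2)*(M + 3) = -2*(3 + M) = -6 - 2*M)
b(F) = F² - F (b(F) = F²*1 - F = F² - F)
j(B, S) = -1 + B (j(B, S) = B - 1 = -1 + B)
(-57 + b(V(-3)))*j(8, 2) = (-57 + (-6 - 2*(-3))*(-1 + (-6 - 2*(-3))))*(-1 + 8) = (-57 + (-6 + 6)*(-1 + (-6 + 6)))*7 = (-57 + 0*(-1 + 0))*7 = (-57 + 0*(-1))*7 = (-57 + 0)*7 = -57*7 = -399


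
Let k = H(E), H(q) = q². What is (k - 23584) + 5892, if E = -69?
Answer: -12931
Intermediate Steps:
k = 4761 (k = (-69)² = 4761)
(k - 23584) + 5892 = (4761 - 23584) + 5892 = -18823 + 5892 = -12931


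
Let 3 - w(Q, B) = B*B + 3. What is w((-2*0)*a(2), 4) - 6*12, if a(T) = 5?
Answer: -88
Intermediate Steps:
w(Q, B) = -B² (w(Q, B) = 3 - (B*B + 3) = 3 - (B² + 3) = 3 - (3 + B²) = 3 + (-3 - B²) = -B²)
w((-2*0)*a(2), 4) - 6*12 = -1*4² - 6*12 = -1*16 - 72 = -16 - 72 = -88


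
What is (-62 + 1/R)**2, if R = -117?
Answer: 52635025/13689 ≈ 3845.1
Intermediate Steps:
(-62 + 1/R)**2 = (-62 + 1/(-117))**2 = (-62 - 1/117)**2 = (-7255/117)**2 = 52635025/13689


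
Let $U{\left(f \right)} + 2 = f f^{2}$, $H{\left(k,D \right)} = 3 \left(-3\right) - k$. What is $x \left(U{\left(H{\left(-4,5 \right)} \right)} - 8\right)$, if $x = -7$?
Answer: $945$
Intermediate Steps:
$H{\left(k,D \right)} = -9 - k$
$U{\left(f \right)} = -2 + f^{3}$ ($U{\left(f \right)} = -2 + f f^{2} = -2 + f^{3}$)
$x \left(U{\left(H{\left(-4,5 \right)} \right)} - 8\right) = - 7 \left(\left(-2 + \left(-9 - -4\right)^{3}\right) - 8\right) = - 7 \left(\left(-2 + \left(-9 + 4\right)^{3}\right) - 8\right) = - 7 \left(\left(-2 + \left(-5\right)^{3}\right) - 8\right) = - 7 \left(\left(-2 - 125\right) - 8\right) = - 7 \left(-127 - 8\right) = \left(-7\right) \left(-135\right) = 945$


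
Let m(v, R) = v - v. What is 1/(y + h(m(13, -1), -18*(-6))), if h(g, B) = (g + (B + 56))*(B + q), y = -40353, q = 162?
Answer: 1/3927 ≈ 0.00025465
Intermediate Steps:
m(v, R) = 0
h(g, B) = (162 + B)*(56 + B + g) (h(g, B) = (g + (B + 56))*(B + 162) = (g + (56 + B))*(162 + B) = (56 + B + g)*(162 + B) = (162 + B)*(56 + B + g))
1/(y + h(m(13, -1), -18*(-6))) = 1/(-40353 + (9072 + (-18*(-6))² + 162*0 + 218*(-18*(-6)) - 18*(-6)*0)) = 1/(-40353 + (9072 + 108² + 0 + 218*108 + 108*0)) = 1/(-40353 + (9072 + 11664 + 0 + 23544 + 0)) = 1/(-40353 + 44280) = 1/3927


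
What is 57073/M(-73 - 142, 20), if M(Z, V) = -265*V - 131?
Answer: -57073/5431 ≈ -10.509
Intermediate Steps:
M(Z, V) = -131 - 265*V
57073/M(-73 - 142, 20) = 57073/(-131 - 265*20) = 57073/(-131 - 5300) = 57073/(-5431) = 57073*(-1/5431) = -57073/5431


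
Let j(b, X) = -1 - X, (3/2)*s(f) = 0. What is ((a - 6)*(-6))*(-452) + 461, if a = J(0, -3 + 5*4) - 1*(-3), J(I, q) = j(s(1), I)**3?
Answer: -10387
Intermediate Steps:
s(f) = 0 (s(f) = (2/3)*0 = 0)
J(I, q) = (-1 - I)**3
a = 2 (a = -(1 + 0)**3 - 1*(-3) = -1*1**3 + 3 = -1*1 + 3 = -1 + 3 = 2)
((a - 6)*(-6))*(-452) + 461 = ((2 - 6)*(-6))*(-452) + 461 = -4*(-6)*(-452) + 461 = 24*(-452) + 461 = -10848 + 461 = -10387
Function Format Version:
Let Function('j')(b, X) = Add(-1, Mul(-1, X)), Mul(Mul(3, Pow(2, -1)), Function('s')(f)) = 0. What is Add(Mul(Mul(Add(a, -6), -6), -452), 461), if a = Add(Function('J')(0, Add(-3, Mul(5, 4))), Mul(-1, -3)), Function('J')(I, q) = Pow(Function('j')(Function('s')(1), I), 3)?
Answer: -10387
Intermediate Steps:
Function('s')(f) = 0 (Function('s')(f) = Mul(Rational(2, 3), 0) = 0)
Function('J')(I, q) = Pow(Add(-1, Mul(-1, I)), 3)
a = 2 (a = Add(Mul(-1, Pow(Add(1, 0), 3)), Mul(-1, -3)) = Add(Mul(-1, Pow(1, 3)), 3) = Add(Mul(-1, 1), 3) = Add(-1, 3) = 2)
Add(Mul(Mul(Add(a, -6), -6), -452), 461) = Add(Mul(Mul(Add(2, -6), -6), -452), 461) = Add(Mul(Mul(-4, -6), -452), 461) = Add(Mul(24, -452), 461) = Add(-10848, 461) = -10387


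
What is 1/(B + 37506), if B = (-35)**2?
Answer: 1/38731 ≈ 2.5819e-5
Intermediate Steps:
B = 1225
1/(B + 37506) = 1/(1225 + 37506) = 1/38731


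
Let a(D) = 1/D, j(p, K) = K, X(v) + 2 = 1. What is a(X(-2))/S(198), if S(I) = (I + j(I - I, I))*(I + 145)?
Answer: -1/135828 ≈ -7.3623e-6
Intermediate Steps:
X(v) = -1 (X(v) = -2 + 1 = -1)
S(I) = 2*I*(145 + I) (S(I) = (I + I)*(I + 145) = (2*I)*(145 + I) = 2*I*(145 + I))
a(X(-2))/S(198) = 1/((-1)*((2*198*(145 + 198)))) = -1/(2*198*343) = -1/135828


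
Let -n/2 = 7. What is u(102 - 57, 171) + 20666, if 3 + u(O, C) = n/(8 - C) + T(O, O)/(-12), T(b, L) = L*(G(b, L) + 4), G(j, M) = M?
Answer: 13352527/652 ≈ 20479.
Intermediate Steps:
T(b, L) = L*(4 + L) (T(b, L) = L*(L + 4) = L*(4 + L))
n = -14 (n = -2*7 = -14)
u(O, C) = -3 - 14/(8 - C) - O*(4 + O)/12 (u(O, C) = -3 + (-14/(8 - C) + (O*(4 + O))/(-12)) = -3 + (-14/(8 - C) + (O*(4 + O))*(-1/12)) = -3 + (-14/(8 - C) - O*(4 + O)/12) = -3 - 14/(8 - C) - O*(4 + O)/12)
u(102 - 57, 171) + 20666 = (456 - 36*171 + 8*(102 - 57)*(4 + (102 - 57)) - 1*171*(102 - 57)*(4 + (102 - 57)))/(12*(-8 + 171)) + 20666 = (1/12)*(456 - 6156 + 8*45*(4 + 45) - 1*171*45*(4 + 45))/163 + 20666 = (1/12)*(1/163)*(456 - 6156 + 8*45*49 - 1*171*45*49) + 20666 = (1/12)*(1/163)*(456 - 6156 + 17640 - 377055) + 20666 = (1/12)*(1/163)*(-365115) + 20666 = -121705/652 + 20666 = 13352527/652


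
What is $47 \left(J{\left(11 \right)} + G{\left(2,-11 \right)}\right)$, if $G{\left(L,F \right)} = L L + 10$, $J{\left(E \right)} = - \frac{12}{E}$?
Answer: $\frac{6674}{11} \approx 606.73$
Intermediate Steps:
$G{\left(L,F \right)} = 10 + L^{2}$ ($G{\left(L,F \right)} = L^{2} + 10 = 10 + L^{2}$)
$47 \left(J{\left(11 \right)} + G{\left(2,-11 \right)}\right) = 47 \left(- \frac{12}{11} + \left(10 + 2^{2}\right)\right) = 47 \left(\left(-12\right) \frac{1}{11} + \left(10 + 4\right)\right) = 47 \left(- \frac{12}{11} + 14\right) = 47 \cdot \frac{142}{11} = \frac{6674}{11}$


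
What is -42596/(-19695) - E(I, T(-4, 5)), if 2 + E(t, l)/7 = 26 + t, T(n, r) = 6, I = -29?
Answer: 731921/19695 ≈ 37.163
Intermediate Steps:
E(t, l) = 168 + 7*t (E(t, l) = -14 + 7*(26 + t) = -14 + (182 + 7*t) = 168 + 7*t)
-42596/(-19695) - E(I, T(-4, 5)) = -42596/(-19695) - (168 + 7*(-29)) = -42596*(-1/19695) - (168 - 203) = 42596/19695 - 1*(-35) = 42596/19695 + 35 = 731921/19695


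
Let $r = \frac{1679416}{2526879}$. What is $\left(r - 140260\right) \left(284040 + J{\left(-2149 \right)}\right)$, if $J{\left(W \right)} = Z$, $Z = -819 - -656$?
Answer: $- \frac{100611223371813748}{2526879} \approx -3.9816 \cdot 10^{10}$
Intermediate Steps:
$Z = -163$ ($Z = -819 + 656 = -163$)
$r = \frac{1679416}{2526879}$ ($r = 1679416 \cdot \frac{1}{2526879} = \frac{1679416}{2526879} \approx 0.66462$)
$J{\left(W \right)} = -163$
$\left(r - 140260\right) \left(284040 + J{\left(-2149 \right)}\right) = \left(\frac{1679416}{2526879} - 140260\right) \left(284040 - 163\right) = \left(- \frac{354418369124}{2526879}\right) 283877 = - \frac{100611223371813748}{2526879}$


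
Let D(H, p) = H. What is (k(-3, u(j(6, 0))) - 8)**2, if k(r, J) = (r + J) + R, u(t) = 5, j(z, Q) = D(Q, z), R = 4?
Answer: 4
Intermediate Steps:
j(z, Q) = Q
k(r, J) = 4 + J + r (k(r, J) = (r + J) + 4 = (J + r) + 4 = 4 + J + r)
(k(-3, u(j(6, 0))) - 8)**2 = ((4 + 5 - 3) - 8)**2 = (6 - 8)**2 = (-2)**2 = 4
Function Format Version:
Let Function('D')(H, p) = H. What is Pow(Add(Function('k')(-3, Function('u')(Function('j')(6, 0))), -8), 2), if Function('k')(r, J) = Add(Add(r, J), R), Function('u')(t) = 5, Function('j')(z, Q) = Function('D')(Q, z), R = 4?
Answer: 4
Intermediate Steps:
Function('j')(z, Q) = Q
Function('k')(r, J) = Add(4, J, r) (Function('k')(r, J) = Add(Add(r, J), 4) = Add(Add(J, r), 4) = Add(4, J, r))
Pow(Add(Function('k')(-3, Function('u')(Function('j')(6, 0))), -8), 2) = Pow(Add(Add(4, 5, -3), -8), 2) = Pow(Add(6, -8), 2) = Pow(-2, 2) = 4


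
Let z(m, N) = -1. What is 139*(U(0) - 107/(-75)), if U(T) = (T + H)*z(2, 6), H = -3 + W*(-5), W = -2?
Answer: -58102/75 ≈ -774.69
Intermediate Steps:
H = 7 (H = -3 - 2*(-5) = -3 + 10 = 7)
U(T) = -7 - T (U(T) = (T + 7)*(-1) = (7 + T)*(-1) = -7 - T)
139*(U(0) - 107/(-75)) = 139*((-7 - 1*0) - 107/(-75)) = 139*((-7 + 0) - 107*(-1/75)) = 139*(-7 + 107/75) = 139*(-418/75) = -58102/75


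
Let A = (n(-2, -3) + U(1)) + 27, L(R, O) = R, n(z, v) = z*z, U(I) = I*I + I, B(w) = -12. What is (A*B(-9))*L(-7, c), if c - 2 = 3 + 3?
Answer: 2772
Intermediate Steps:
c = 8 (c = 2 + (3 + 3) = 2 + 6 = 8)
U(I) = I + I² (U(I) = I² + I = I + I²)
n(z, v) = z²
A = 33 (A = ((-2)² + 1*(1 + 1)) + 27 = (4 + 1*2) + 27 = (4 + 2) + 27 = 6 + 27 = 33)
(A*B(-9))*L(-7, c) = (33*(-12))*(-7) = -396*(-7) = 2772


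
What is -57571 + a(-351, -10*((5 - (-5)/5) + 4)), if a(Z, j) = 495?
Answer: -57076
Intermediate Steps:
-57571 + a(-351, -10*((5 - (-5)/5) + 4)) = -57571 + 495 = -57076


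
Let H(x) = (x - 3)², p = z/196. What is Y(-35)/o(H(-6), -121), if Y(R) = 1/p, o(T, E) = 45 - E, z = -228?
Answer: -49/9462 ≈ -0.0051786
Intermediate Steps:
p = -57/49 (p = -228/196 = -228*1/196 = -57/49 ≈ -1.1633)
H(x) = (-3 + x)²
Y(R) = -49/57 (Y(R) = 1/(-57/49) = -49/57)
Y(-35)/o(H(-6), -121) = -49/(57*(45 - 1*(-121))) = -49/(57*(45 + 121)) = -49/57/166 = -49/57*1/166 = -49/9462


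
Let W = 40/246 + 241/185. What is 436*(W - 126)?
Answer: -1235531132/22755 ≈ -54297.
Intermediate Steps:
W = 33343/22755 (W = 40*(1/246) + 241*(1/185) = 20/123 + 241/185 = 33343/22755 ≈ 1.4653)
436*(W - 126) = 436*(33343/22755 - 126) = 436*(-2833787/22755) = -1235531132/22755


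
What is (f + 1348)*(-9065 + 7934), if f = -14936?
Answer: 15368028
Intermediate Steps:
(f + 1348)*(-9065 + 7934) = (-14936 + 1348)*(-9065 + 7934) = -13588*(-1131) = 15368028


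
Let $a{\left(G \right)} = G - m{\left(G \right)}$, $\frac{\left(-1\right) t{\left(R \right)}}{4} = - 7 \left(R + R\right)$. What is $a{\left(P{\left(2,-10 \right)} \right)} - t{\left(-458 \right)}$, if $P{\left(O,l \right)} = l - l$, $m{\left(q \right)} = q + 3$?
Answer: $25645$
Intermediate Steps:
$m{\left(q \right)} = 3 + q$
$P{\left(O,l \right)} = 0$
$t{\left(R \right)} = 56 R$ ($t{\left(R \right)} = - 4 \left(- 7 \left(R + R\right)\right) = - 4 \left(- 7 \cdot 2 R\right) = - 4 \left(- 14 R\right) = 56 R$)
$a{\left(G \right)} = -3$ ($a{\left(G \right)} = G - \left(3 + G\right) = -3$)
$a{\left(P{\left(2,-10 \right)} \right)} - t{\left(-458 \right)} = -3 - 56 \left(-458\right) = -3 - -25648 = -3 + 25648 = 25645$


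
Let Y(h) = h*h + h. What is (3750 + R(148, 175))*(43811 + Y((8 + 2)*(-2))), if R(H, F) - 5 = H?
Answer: 172477473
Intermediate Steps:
R(H, F) = 5 + H
Y(h) = h + h² (Y(h) = h² + h = h + h²)
(3750 + R(148, 175))*(43811 + Y((8 + 2)*(-2))) = (3750 + (5 + 148))*(43811 + ((8 + 2)*(-2))*(1 + (8 + 2)*(-2))) = (3750 + 153)*(43811 + (10*(-2))*(1 + 10*(-2))) = 3903*(43811 - 20*(1 - 20)) = 3903*(43811 - 20*(-19)) = 3903*(43811 + 380) = 3903*44191 = 172477473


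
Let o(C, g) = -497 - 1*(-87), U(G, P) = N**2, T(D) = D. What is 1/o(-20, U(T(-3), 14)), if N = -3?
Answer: -1/410 ≈ -0.0024390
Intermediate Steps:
U(G, P) = 9 (U(G, P) = (-3)**2 = 9)
o(C, g) = -410 (o(C, g) = -497 + 87 = -410)
1/o(-20, U(T(-3), 14)) = 1/(-410) = -1/410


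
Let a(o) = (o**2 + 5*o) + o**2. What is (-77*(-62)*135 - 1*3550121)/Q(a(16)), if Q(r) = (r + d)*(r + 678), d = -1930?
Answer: 2905631/1699260 ≈ 1.7099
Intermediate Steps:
a(o) = 2*o**2 + 5*o
Q(r) = (-1930 + r)*(678 + r) (Q(r) = (r - 1930)*(r + 678) = (-1930 + r)*(678 + r))
(-77*(-62)*135 - 1*3550121)/Q(a(16)) = (-77*(-62)*135 - 1*3550121)/(-1308540 + (16*(5 + 2*16))**2 - 20032*(5 + 2*16)) = (4774*135 - 3550121)/(-1308540 + (16*(5 + 32))**2 - 20032*(5 + 32)) = (644490 - 3550121)/(-1308540 + (16*37)**2 - 20032*37) = -2905631/(-1308540 + 592**2 - 1252*592) = -2905631/(-1308540 + 350464 - 741184) = -2905631/(-1699260) = -2905631*(-1/1699260) = 2905631/1699260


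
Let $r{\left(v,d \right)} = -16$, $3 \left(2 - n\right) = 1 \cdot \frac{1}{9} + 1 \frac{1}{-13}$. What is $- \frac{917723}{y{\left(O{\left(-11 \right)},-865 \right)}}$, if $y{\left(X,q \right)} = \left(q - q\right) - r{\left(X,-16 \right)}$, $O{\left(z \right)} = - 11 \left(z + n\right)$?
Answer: $- \frac{917723}{16} \approx -57358.0$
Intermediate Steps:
$n = \frac{698}{351}$ ($n = 2 - \frac{1 \cdot \frac{1}{9} + 1 \frac{1}{-13}}{3} = 2 - \frac{1 \cdot \frac{1}{9} + 1 \left(- \frac{1}{13}\right)}{3} = 2 - \frac{\frac{1}{9} - \frac{1}{13}}{3} = 2 - \frac{4}{351} = \frac{698}{351} \approx 1.9886$)
$O{\left(z \right)} = - \frac{7678}{351} - 11 z$ ($O{\left(z \right)} = - 11 \left(z + \frac{698}{351}\right) = - 11 \left(\frac{698}{351} + z\right) = - \frac{7678}{351} - 11 z$)
$y{\left(X,q \right)} = 16$ ($y{\left(X,q \right)} = \left(q - q\right) - -16 = 0 + 16 = 16$)
$- \frac{917723}{y{\left(O{\left(-11 \right)},-865 \right)}} = - \frac{917723}{16}$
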